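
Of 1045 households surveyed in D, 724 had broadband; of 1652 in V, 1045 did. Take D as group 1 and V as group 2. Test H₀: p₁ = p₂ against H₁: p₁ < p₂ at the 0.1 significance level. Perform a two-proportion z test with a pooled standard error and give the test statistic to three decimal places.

p̂₁ = 724/1045 ≈ 0.692823, p̂₂ = 1045/1652 ≈ 0.632567.
Pooled p̂ = (724+1045)/(1045+1652) = 1769/2697 = 0.655914.
SE = √(p̂(1−p̂)(1/n₁+1/n₂)) = √(0.655914·0.344086·0.00156226) = √(0.000352589) = 0.018777.
z = (0.692823 − 0.632567)/0.018777 = 0.060256/0.018777 = 3.209.
p-value = P(Z < 3.209) ≈ 0.9993. With α = 0.1, fail to reject H₀.

z = 3.209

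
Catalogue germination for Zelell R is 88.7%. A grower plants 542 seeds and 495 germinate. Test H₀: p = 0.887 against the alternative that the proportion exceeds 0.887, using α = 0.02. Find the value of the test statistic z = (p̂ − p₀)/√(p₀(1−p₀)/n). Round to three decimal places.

p̂ = 495/542 = 0.913284.
SE = √(p₀(1−p₀)/n) = √(0.10023/542) = 0.013599.
z = (0.913284 − 0.887)/0.013599 = 0.026284/0.013599 = 1.933.
p-value = P(Z > 1.933) ≈ 0.0266; since p > α = 0.02, fail to reject H₀.

z = 1.933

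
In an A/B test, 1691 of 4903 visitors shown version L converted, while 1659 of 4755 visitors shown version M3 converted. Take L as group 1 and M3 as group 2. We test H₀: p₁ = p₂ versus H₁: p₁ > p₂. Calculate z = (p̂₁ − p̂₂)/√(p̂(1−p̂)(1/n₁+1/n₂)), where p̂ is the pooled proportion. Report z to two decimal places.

z = -0.41

p̂₁ = 1691/4903 ≈ 0.3449, p̂₂ = 1659/4755 ≈ 0.3489.
Pooled p̂ = (1691+1659)/(4903+4755) = 3350/9658 = 0.3469.
SE = √(p̂(1−p̂)(1/n₁+1/n₂)) = √(0.3469·0.6531·0.000414262) = √(9.38506e-05) = 0.0097.
z = (0.3449 − 0.3489)/0.0097 = -0.0040/0.0097 = -0.41.
p-value = P(Z > -0.413) ≈ 0.6603.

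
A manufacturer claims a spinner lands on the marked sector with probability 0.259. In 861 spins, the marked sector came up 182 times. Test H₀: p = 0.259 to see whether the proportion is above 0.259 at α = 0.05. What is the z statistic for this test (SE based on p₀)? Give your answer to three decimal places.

p̂ = 182/861 ≈ 0.211382.
SE = √(p₀(1−p₀)/n) = √(0.19192/861) = 0.014930.
z = (0.211382 − 0.259)/0.014930 = -0.047618/0.014930 = -3.189.
p-value = P(Z > -3.189) ≈ 0.9993; since p > α = 0.05, fail to reject H₀.

z = -3.189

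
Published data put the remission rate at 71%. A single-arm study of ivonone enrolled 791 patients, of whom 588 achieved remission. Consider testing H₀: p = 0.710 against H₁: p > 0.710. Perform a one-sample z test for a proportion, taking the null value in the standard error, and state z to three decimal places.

p̂ = 588/791 ≈ 0.74336.
Under H₀, SE = √(0.71·0.29/791) = √(0.000260303) = 0.01613.
z = (0.74336 − 0.71)/0.01613 = 0.03336/0.01613 = 2.068.
p-value = P(Z > 2.068) ≈ 0.0193.

z = 2.068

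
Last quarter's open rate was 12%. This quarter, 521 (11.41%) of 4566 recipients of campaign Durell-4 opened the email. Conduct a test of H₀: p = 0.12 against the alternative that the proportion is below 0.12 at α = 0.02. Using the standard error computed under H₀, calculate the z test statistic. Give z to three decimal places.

z = -1.226

p̂ = 521/4566 = 0.114104.
Under H₀, SE = √(0.12·0.88/4566) = √(2.31275e-05) = 0.004809.
z = (0.114104 − 0.12)/0.004809 = -0.005896/0.004809 = -1.226.
p-value = P(Z < -1.226) ≈ 0.1101; since p > α = 0.02, fail to reject H₀.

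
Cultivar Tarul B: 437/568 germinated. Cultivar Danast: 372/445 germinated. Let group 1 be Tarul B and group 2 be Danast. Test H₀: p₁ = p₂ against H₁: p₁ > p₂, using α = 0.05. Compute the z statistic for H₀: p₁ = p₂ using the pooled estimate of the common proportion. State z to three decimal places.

z = -2.623

p̂₁ = 437/568 = 0.76937, p̂₂ = 372/445 = 0.83596.
Pooled p̂ = (437+372)/(568+445) = 809/1013 = 0.79862.
SE = √(0.160827 × 0.00400775) = 0.02539.
z = (0.76937 − 0.83596)/0.02539 = -0.06659/0.02539 = -2.623.
p-value = P(Z > -2.623) ≈ 0.9956; since p > α = 0.05, fail to reject H₀.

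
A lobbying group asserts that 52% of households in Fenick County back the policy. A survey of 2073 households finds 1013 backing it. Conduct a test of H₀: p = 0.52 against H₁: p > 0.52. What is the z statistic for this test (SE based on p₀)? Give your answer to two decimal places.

p̂ = 1013/2073 = 0.48866.
Under H₀, SE = √(0.52·0.48/2073) = √(0.000120405) = 0.01097.
z = (0.48866 − 0.52)/0.01097 = -0.03134/0.01097 = -2.86.
p-value = P(Z > -2.856) ≈ 0.9979.

z = -2.86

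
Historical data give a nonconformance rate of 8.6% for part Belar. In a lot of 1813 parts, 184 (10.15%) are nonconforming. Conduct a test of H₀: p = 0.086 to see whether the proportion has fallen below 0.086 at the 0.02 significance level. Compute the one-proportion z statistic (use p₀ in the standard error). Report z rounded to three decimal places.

p̂ = 184/1813 ≈ 0.101489.
Standard error under H₀: √(0.086×0.914/1813) = 0.006585.
z = (0.101489 − 0.086)/0.006585 = 0.015489/0.006585 = 2.352.
p-value = P(Z < 2.352) ≈ 0.9907, so at α = 0.02 we fail to reject H₀.

z = 2.352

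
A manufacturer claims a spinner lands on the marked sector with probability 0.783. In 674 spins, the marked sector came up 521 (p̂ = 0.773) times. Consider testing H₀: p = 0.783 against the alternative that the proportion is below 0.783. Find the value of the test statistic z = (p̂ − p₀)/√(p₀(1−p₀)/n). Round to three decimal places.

z = -0.630

p̂ = 521/674 = 0.77300.
Under H₀, SE = √(0.783·0.217/674) = √(0.000252093) = 0.01588.
z = (0.77300 − 0.783)/0.01588 = -0.01000/0.01588 = -0.630.
p-value = P(Z < -0.630) ≈ 0.2643.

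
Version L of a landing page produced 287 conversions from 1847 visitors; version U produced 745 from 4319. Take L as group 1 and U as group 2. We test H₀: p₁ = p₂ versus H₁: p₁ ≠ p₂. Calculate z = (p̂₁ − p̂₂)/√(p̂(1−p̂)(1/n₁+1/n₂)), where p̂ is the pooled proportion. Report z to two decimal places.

p̂₁ = 287/1847 = 0.15539, p̂₂ = 745/4319 = 0.17249.
Pooled p̂ = (287+745)/(1847+4319) = 1032/6166 = 0.16737.
SE = √(p̂(1−p̂)(1/n₁+1/n₂)) = √(0.16737·0.83263·0.000772954) = √(0.000107716) = 0.01038.
z = (0.15539 − 0.17249)/0.01038 = -0.01710/0.01038 = -1.65.
Two-sided p-value ≈ 2·Φ(−1.648) = 0.0993.

z = -1.65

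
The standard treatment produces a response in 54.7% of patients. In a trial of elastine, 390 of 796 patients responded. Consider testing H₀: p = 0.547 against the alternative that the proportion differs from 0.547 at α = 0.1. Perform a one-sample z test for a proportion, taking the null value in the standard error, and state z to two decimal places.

z = -3.23

p̂ = 390/796 = 0.48995.
Standard error under H₀: √(0.547×0.453/796) = 0.01764.
z = (0.48995 − 0.547)/0.01764 = -0.05705/0.01764 = -3.23.
p-value = 2·P(Z > 3.233) ≈ 0.0012. With α = 0.1, reject H₀.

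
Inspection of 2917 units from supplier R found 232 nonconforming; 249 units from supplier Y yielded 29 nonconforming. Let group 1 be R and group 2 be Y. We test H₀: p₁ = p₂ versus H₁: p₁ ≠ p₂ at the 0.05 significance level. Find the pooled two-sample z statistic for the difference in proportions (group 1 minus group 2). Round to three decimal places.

z = -2.034

p̂₁ = 232/2917 = 0.07953, p̂₂ = 29/249 = 0.11647.
Pooled p̂ = (232+29)/(2917+249) = 261/3166 = 0.08244.
SE = √(0.0756423 × 0.00435888) = 0.01816.
z = (0.07953 − 0.11647)/0.01816 = -0.03694/0.01816 = -2.034.
p-value = 2·P(Z > 2.034) ≈ 0.0420. With α = 0.05, reject H₀.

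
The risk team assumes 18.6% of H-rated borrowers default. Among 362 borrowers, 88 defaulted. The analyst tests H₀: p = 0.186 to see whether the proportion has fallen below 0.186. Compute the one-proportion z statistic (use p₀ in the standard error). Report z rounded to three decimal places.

p̂ = 88/362 = 0.24309.
SE = √(p₀(1−p₀)/n) = √(0.1514/362) = 0.02045.
z = (0.24309 − 0.186)/0.02045 = 0.05709/0.02045 = 2.792.
p-value = P(Z < 2.792) ≈ 0.9974.

z = 2.792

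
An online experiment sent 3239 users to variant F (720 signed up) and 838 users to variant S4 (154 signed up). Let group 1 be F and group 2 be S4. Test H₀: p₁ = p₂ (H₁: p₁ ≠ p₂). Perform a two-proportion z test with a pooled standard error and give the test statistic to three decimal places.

z = 2.422

p̂₁ = 720/3239 = 0.222291, p̂₂ = 154/838 = 0.183771.
Pooled p̂ = (720+154)/(3239+838) = 874/4077 = 0.214373.
SE = √(0.168417 × 0.00150205) = 0.015905.
z = (0.222291 − 0.183771)/0.015905 = 0.038520/0.015905 = 2.422.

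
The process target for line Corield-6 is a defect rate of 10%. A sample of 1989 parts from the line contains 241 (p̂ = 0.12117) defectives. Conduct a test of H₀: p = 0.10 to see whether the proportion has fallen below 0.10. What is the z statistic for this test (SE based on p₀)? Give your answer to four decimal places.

z = 3.1466

p̂ = 241/1989 = 0.1211664.
SE = √(p₀(1−p₀)/n) = √(0.09/1989) = 0.0067267.
z = (0.1211664 − 0.1)/0.0067267 = 0.0211664/0.0067267 = 3.1466.
p-value = P(Z < 3.147) ≈ 0.9992.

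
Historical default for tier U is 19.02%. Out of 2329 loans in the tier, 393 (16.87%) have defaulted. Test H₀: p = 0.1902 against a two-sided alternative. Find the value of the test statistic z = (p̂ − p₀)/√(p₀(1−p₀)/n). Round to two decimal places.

p̂ = 393/2329 = 0.16874.
Standard error under H₀: √(0.1902×0.8098/2329) = 0.00813.
z = (0.16874 − 0.1902)/0.00813 = -0.02146/0.00813 = -2.64.

z = -2.64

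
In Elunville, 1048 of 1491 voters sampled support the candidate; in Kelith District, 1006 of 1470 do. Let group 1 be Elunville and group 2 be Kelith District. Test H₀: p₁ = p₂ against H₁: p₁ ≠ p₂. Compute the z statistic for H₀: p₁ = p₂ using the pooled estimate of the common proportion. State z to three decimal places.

z = 1.094

p̂₁ = 1048/1491 ≈ 0.70288, p̂₂ = 1006/1470 ≈ 0.68435.
Pooled p̂ = (1048+1006)/(1491+1470) = 2054/2961 = 0.69368.
SE = √(p̂(1−p̂)(1/n₁+1/n₂)) = √(0.69368·0.30632·0.00135096) = √(0.000287061) = 0.01694.
z = (0.70288 − 0.68435)/0.01694 = 0.01853/0.01694 = 1.094.
Two-sided p-value ≈ 2·Φ(−1.094) = 0.2741.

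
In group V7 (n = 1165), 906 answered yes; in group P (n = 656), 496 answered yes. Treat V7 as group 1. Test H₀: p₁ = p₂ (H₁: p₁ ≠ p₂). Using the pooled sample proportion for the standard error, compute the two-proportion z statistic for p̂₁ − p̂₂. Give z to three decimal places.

z = 1.051

p̂₁ = 906/1165 = 0.777682, p̂₂ = 496/656 = 0.756098.
Pooled p̂ = (906+496)/(1165+656) = 1402/1821 = 0.769907.
SE = √(0.17715 × 0.00238276) = 0.020545.
z = (0.777682 − 0.756098)/0.020545 = 0.021584/0.020545 = 1.051.
Two-sided p-value ≈ 2·Φ(−1.051) = 0.2934.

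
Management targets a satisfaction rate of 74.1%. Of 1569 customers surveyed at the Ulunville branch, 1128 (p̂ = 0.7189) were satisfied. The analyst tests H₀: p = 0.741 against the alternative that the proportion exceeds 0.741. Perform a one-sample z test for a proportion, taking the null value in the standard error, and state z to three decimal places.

z = -1.996

p̂ = 1128/1569 = 0.718929.
Standard error under H₀: √(0.741×0.259/1569) = 0.011060.
z = (0.718929 − 0.741)/0.011060 = -0.022071/0.011060 = -1.996.
p-value = P(Z > -1.996) ≈ 0.9770.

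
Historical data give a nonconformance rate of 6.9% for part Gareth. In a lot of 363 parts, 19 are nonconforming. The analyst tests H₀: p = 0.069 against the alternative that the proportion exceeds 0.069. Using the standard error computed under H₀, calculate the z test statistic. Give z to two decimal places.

p̂ = 19/363 = 0.05234.
Under H₀, SE = √(0.069·0.931/363) = √(0.000176967) = 0.01330.
z = (0.05234 − 0.069)/0.01330 = -0.01666/0.01330 = -1.25.
p-value = P(Z > -1.252) ≈ 0.8948.

z = -1.25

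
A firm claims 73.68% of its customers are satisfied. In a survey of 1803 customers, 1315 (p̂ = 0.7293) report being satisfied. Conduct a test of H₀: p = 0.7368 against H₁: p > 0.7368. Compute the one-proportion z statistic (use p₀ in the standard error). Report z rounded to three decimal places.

p̂ = 1315/1803 = 0.72934.
SE = √(p₀(1−p₀)/n) = √(0.19393/1803) = 0.01037.
z = (0.72934 − 0.7368)/0.01037 = -0.00746/0.01037 = -0.719.
p-value = P(Z > -0.719) ≈ 0.7640.

z = -0.719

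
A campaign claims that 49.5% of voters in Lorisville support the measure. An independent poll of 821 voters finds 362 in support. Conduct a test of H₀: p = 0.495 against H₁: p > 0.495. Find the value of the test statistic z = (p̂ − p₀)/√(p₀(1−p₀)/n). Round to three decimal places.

z = -3.099

p̂ = 362/821 = 0.44093.
Standard error under H₀: √(0.495×0.505/821) = 0.01745.
z = (0.44093 − 0.495)/0.01745 = -0.05407/0.01745 = -3.099.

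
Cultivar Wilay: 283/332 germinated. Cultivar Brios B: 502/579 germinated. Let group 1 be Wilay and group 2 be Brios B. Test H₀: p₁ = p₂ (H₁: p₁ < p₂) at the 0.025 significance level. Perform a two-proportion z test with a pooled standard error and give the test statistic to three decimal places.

z = -0.614

p̂₁ = 283/332 = 0.85241, p̂₂ = 502/579 = 0.86701.
Pooled p̂ = (283+502)/(332+579) = 785/911 = 0.86169.
SE = √(p̂(1−p̂)(1/n₁+1/n₂)) = √(0.86169·0.13831·0.00473916) = √(0.000564814) = 0.02377.
z = (0.85241 − 0.86701)/0.02377 = -0.01460/0.02377 = -0.614.
p-value = P(Z < -0.614) ≈ 0.2695; since p > α = 0.025, fail to reject H₀.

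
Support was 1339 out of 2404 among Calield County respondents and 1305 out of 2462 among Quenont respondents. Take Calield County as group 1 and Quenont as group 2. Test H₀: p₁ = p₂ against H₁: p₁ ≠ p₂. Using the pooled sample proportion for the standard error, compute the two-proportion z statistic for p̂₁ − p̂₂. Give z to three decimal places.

p̂₁ = 1339/2404 = 0.55699, p̂₂ = 1305/2462 = 0.53006.
Pooled p̂ = (1339+1305)/(2404+2462) = 2644/4866 = 0.54336.
SE = √(0.24812 × 0.000822147) = 0.01428.
z = (0.55699 − 0.53006)/0.01428 = 0.02693/0.01428 = 1.886.

z = 1.886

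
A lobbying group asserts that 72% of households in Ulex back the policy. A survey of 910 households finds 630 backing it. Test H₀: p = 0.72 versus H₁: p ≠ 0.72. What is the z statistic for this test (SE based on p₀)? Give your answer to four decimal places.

z = -1.8605

p̂ = 630/910 ≈ 0.692308.
SE = √(p₀(1−p₀)/n) = √(0.2016/910) = 0.014884.
z = (0.692308 − 0.72)/0.014884 = -0.027692/0.014884 = -1.8605.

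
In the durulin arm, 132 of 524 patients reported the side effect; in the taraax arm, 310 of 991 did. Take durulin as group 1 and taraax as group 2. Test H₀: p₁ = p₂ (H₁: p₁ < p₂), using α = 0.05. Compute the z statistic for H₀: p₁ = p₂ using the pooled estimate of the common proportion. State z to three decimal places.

p̂₁ = 132/524 = 0.25191, p̂₂ = 310/991 = 0.31282.
Pooled p̂ = (132+310)/(524+991) = 442/1515 = 0.29175.
SE = √(0.206632 × 0.00291748) = 0.02455.
z = (0.25191 − 0.31282)/0.02455 = -0.06091/0.02455 = -2.481.
p-value = P(Z < -2.481) ≈ 0.0066; since p < α = 0.05, reject H₀.

z = -2.481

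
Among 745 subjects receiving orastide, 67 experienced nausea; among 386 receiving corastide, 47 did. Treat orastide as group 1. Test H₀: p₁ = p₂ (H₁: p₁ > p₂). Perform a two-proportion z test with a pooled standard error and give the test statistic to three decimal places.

z = -1.686

p̂₁ = 67/745 ≈ 0.08993, p̂₂ = 47/386 ≈ 0.12176.
Pooled p̂ = (67+47)/(745+386) = 114/1131 = 0.10080.
SE = √(0.090636 × 0.00393296) = 0.01888.
z = (0.08993 − 0.12176)/0.01888 = -0.03183/0.01888 = -1.686.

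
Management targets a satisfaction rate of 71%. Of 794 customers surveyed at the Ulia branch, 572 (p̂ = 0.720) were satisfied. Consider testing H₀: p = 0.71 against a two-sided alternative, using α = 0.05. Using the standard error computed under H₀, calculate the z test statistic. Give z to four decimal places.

z = 0.6460

p̂ = 572/794 ≈ 0.720403.
SE = √(p₀(1−p₀)/n) = √(0.2059/794) = 0.016103.
z = (0.720403 − 0.71)/0.016103 = 0.010403/0.016103 = 0.6460.
Two-sided p-value ≈ 2·Φ(−0.646) = 0.5183, so at α = 0.05 we fail to reject H₀.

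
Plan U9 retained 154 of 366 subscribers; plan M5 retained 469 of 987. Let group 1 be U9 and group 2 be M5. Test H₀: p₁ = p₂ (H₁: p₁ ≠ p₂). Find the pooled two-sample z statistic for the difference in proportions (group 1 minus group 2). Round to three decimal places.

p̂₁ = 154/366 ≈ 0.42077, p̂₂ = 469/987 ≈ 0.47518.
Pooled p̂ = (154+469)/(366+987) = 623/1353 = 0.46046.
SE = √(p̂(1−p̂)(1/n₁+1/n₂)) = √(0.46046·0.53954·0.00374541) = √(0.000930497) = 0.03050.
z = (0.42077 − 0.47518)/0.03050 = -0.05441/0.03050 = -1.784.
p-value = 2·P(Z > 1.784) ≈ 0.0745.

z = -1.784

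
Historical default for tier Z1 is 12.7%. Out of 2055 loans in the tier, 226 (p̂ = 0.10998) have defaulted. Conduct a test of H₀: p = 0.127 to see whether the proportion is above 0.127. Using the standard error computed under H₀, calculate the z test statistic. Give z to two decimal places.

z = -2.32

p̂ = 226/2055 ≈ 0.10998.
Standard error under H₀: √(0.127×0.873/2055) = 0.00735.
z = (0.10998 − 0.127)/0.00735 = -0.01702/0.00735 = -2.32.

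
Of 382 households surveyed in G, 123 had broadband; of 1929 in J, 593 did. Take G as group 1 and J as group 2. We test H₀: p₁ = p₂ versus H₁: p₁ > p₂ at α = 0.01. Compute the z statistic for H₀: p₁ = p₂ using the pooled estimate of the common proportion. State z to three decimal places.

z = 0.563

p̂₁ = 123/382 = 0.32199, p̂₂ = 593/1929 = 0.30741.
Pooled p̂ = (123+593)/(382+1929) = 716/2311 = 0.30982.
SE = √(0.213833 × 0.0031362) = 0.02590.
z = (0.32199 − 0.30741)/0.02590 = 0.01458/0.02590 = 0.563.
p-value = P(Z > 0.563) ≈ 0.2868; since p > α = 0.01, fail to reject H₀.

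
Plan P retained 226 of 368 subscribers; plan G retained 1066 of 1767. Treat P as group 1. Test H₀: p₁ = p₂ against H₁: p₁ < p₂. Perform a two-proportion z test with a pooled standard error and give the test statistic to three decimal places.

p̂₁ = 226/368 ≈ 0.61413, p̂₂ = 1066/1767 ≈ 0.60328.
Pooled p̂ = (226+1066)/(368+1767) = 1292/2135 = 0.60515.
SE = √(p̂(1−p̂)(1/n₁+1/n₂)) = √(0.60515·0.39485·0.00328332) = √(0.000784527) = 0.02801.
z = (0.61413 − 0.60328)/0.02801 = 0.01085/0.02801 = 0.387.
p-value = P(Z < 0.387) ≈ 0.6507.

z = 0.387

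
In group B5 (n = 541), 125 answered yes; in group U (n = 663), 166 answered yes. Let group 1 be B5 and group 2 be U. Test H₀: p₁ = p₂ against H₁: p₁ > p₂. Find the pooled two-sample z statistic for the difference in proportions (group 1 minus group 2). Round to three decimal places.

z = -0.779

p̂₁ = 125/541 ≈ 0.23105, p̂₂ = 166/663 ≈ 0.25038.
Pooled p̂ = (125+166)/(541+663) = 291/1204 = 0.24169.
SE = √(p̂(1−p̂)(1/n₁+1/n₂)) = √(0.24169·0.75831·0.00335672) = √(0.000615214) = 0.02480.
z = (0.23105 − 0.25038)/0.02480 = -0.01933/0.02480 = -0.779.
p-value = P(Z > -0.779) ≈ 0.7820.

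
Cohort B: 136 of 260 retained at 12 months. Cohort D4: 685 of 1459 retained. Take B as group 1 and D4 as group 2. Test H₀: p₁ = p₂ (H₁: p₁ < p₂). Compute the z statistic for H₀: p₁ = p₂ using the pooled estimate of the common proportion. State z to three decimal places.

p̂₁ = 136/260 ≈ 0.523077, p̂₂ = 685/1459 ≈ 0.469500.
Pooled p̂ = (136+685)/(260+1459) = 821/1719 = 0.477603.
SE = √(p̂(1−p̂)(1/n₁+1/n₂)) = √(0.477603·0.522397·0.00453155) = √(0.00113062) = 0.033625.
z = (0.523077 − 0.469500)/0.033625 = 0.053577/0.033625 = 1.593.
p-value = P(Z < 1.593) ≈ 0.9445.

z = 1.593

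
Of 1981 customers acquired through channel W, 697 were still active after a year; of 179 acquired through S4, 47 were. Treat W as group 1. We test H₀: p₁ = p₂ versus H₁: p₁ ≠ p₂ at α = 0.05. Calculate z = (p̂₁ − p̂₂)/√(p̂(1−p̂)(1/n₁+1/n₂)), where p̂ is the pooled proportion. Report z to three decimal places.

p̂₁ = 697/1981 = 0.35184, p̂₂ = 47/179 = 0.26257.
Pooled p̂ = (697+47)/(1981+179) = 744/2160 = 0.34444.
SE = √(0.225802 × 0.00609139) = 0.03709.
z = (0.35184 − 0.26257)/0.03709 = 0.08927/0.03709 = 2.407.
Two-sided p-value ≈ 2·Φ(−2.407) = 0.0161. With α = 0.05, reject H₀.

z = 2.407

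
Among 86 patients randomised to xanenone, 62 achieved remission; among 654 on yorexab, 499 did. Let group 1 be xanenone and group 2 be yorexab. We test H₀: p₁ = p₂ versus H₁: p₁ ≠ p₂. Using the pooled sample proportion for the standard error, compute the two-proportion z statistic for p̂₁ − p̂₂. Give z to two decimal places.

p̂₁ = 62/86 ≈ 0.7209, p̂₂ = 499/654 ≈ 0.7630.
Pooled p̂ = (62+499)/(86+654) = 561/740 = 0.7581.
SE = √(0.18338 × 0.013157) = 0.0491.
z = (0.7209 − 0.7630)/0.0491 = -0.0421/0.0491 = -0.86.
p-value = 2·P(Z > 0.856) ≈ 0.3918.

z = -0.86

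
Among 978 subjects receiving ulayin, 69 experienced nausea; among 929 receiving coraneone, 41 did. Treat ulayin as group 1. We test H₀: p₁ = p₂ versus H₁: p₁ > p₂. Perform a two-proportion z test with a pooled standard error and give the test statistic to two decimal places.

z = 2.47

p̂₁ = 69/978 = 0.07055, p̂₂ = 41/929 = 0.04413.
Pooled p̂ = (69+41)/(978+929) = 110/1907 = 0.05768.
SE = √(0.054355 × 0.00209892) = 0.01068.
z = (0.07055 − 0.04413)/0.01068 = 0.02642/0.01068 = 2.47.
p-value = P(Z > 2.473) ≈ 0.0067.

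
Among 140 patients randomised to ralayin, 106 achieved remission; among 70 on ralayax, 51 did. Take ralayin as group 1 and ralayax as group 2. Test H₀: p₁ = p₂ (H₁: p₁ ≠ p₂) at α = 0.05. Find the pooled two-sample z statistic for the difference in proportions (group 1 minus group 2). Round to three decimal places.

p̂₁ = 106/140 = 0.75714, p̂₂ = 51/70 = 0.72857.
Pooled p̂ = (106+51)/(140+70) = 157/210 = 0.74762.
SE = √(p̂(1−p̂)(1/n₁+1/n₂)) = √(0.74762·0.25238·0.0214286) = √(0.00404325) = 0.06359.
z = (0.75714 − 0.72857)/0.06359 = 0.02857/0.06359 = 0.449.
p-value = 2·P(Z > 0.449) ≈ 0.6532, so at α = 0.05 we fail to reject H₀.

z = 0.449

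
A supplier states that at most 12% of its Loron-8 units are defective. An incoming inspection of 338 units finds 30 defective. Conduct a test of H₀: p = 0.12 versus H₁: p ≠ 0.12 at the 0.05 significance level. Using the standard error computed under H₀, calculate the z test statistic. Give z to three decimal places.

z = -1.768

p̂ = 30/338 = 0.088757.
SE = √(p₀(1−p₀)/n) = √(0.1056/338) = 0.017676.
z = (0.088757 − 0.12)/0.017676 = -0.031243/0.017676 = -1.768.
Two-sided p-value ≈ 2·Φ(−1.768) = 0.0771, so at α = 0.05 we fail to reject H₀.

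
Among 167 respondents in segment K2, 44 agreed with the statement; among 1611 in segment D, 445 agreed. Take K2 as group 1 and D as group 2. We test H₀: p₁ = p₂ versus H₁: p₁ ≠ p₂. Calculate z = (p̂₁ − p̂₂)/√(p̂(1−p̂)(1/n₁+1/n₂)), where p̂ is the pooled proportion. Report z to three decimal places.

z = -0.351

p̂₁ = 44/167 ≈ 0.263473, p̂₂ = 445/1611 ≈ 0.276226.
Pooled p̂ = (44+445)/(167+1611) = 489/1778 = 0.275028.
SE = √(0.199388 × 0.00660876) = 0.036300.
z = (0.263473 − 0.276226)/0.036300 = -0.012753/0.036300 = -0.351.
Two-sided p-value ≈ 2·Φ(−0.351) = 0.7254.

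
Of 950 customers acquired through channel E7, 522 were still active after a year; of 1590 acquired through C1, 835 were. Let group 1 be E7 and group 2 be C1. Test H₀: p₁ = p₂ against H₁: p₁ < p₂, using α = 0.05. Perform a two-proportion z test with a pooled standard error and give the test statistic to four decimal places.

z = 1.1888

p̂₁ = 522/950 ≈ 0.549474, p̂₂ = 835/1590 ≈ 0.525157.
Pooled p̂ = (522+835)/(950+1590) = 1357/2540 = 0.534252.
SE = √(p̂(1−p̂)(1/n₁+1/n₂)) = √(0.534252·0.465748·0.00168156) = √(0.000418418) = 0.020455.
z = (0.549474 − 0.525157)/0.020455 = 0.024317/0.020455 = 1.1888.
p-value = P(Z < 1.189) ≈ 0.8827, so at α = 0.05 we fail to reject H₀.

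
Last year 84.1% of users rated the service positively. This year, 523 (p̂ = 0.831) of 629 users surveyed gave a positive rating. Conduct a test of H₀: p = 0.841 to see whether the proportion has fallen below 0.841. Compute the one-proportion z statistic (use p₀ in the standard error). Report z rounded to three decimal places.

z = -0.653

p̂ = 523/629 ≈ 0.83148.
Standard error under H₀: √(0.841×0.159/629) = 0.01458.
z = (0.83148 − 0.841)/0.01458 = -0.00952/0.01458 = -0.653.
p-value = P(Z < -0.653) ≈ 0.2569.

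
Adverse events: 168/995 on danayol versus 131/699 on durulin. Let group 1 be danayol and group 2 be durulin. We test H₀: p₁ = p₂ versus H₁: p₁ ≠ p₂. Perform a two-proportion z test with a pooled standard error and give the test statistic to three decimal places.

p̂₁ = 168/995 = 0.16884, p̂₂ = 131/699 = 0.18741.
Pooled p̂ = (168+131)/(995+699) = 299/1694 = 0.17651.
SE = √(0.145351 × 0.00243564) = 0.01882.
z = (0.16884 − 0.18741)/0.01882 = -0.01857/0.01882 = -0.987.
Two-sided p-value ≈ 2·Φ(−0.987) = 0.3238.

z = -0.987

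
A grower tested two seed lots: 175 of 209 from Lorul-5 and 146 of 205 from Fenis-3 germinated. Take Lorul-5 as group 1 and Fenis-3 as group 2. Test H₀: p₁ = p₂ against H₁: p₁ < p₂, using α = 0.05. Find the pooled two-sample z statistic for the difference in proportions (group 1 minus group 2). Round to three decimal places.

p̂₁ = 175/209 = 0.83732, p̂₂ = 146/205 = 0.71220.
Pooled p̂ = (175+146)/(209+205) = 321/414 = 0.77536.
SE = √(p̂(1−p̂)(1/n₁+1/n₂)) = √(0.77536·0.22464·0.00966274) = √(0.00168301) = 0.04102.
z = (0.83732 − 0.71220)/0.04102 = 0.12512/0.04102 = 3.050.
p-value = P(Z < 3.050) ≈ 0.9989; since p > α = 0.05, fail to reject H₀.

z = 3.050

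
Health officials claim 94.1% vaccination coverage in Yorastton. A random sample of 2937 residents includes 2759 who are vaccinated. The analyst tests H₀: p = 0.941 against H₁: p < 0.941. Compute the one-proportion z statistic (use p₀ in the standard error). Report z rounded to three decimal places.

z = -0.369

p̂ = 2759/2937 ≈ 0.939394.
Under H₀, SE = √(0.941·0.059/2937) = √(1.89033e-05) = 0.004348.
z = (0.939394 − 0.941)/0.004348 = -0.001606/0.004348 = -0.369.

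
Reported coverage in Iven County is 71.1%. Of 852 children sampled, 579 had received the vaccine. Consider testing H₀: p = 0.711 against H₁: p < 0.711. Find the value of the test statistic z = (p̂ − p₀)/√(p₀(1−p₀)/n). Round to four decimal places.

z = -2.0234

p̂ = 579/852 = 0.679577.
Standard error under H₀: √(0.711×0.289/852) = 0.015530.
z = (0.679577 − 0.711)/0.015530 = -0.031423/0.015530 = -2.0234.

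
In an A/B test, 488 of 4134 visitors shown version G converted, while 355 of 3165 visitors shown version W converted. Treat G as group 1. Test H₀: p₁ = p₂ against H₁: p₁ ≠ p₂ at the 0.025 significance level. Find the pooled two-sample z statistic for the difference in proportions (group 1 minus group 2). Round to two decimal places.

p̂₁ = 488/4134 ≈ 0.11805, p̂₂ = 355/3165 ≈ 0.11216.
Pooled p̂ = (488+355)/(4134+3165) = 843/7299 = 0.11550.
SE = √(0.102156 × 0.000557852) = 0.00755.
z = (0.11805 − 0.11216)/0.00755 = 0.00589/0.00755 = 0.78.
Two-sided p-value ≈ 2·Φ(−0.779) = 0.4359; since p > α = 0.025, fail to reject H₀.

z = 0.78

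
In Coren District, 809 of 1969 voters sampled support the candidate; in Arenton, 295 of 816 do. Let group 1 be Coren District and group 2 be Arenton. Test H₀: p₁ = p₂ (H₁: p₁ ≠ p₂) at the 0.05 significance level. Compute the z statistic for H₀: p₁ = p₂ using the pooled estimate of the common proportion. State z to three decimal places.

z = 2.423

p̂₁ = 809/1969 ≈ 0.41087, p̂₂ = 295/816 ≈ 0.36152.
Pooled p̂ = (809+295)/(1969+816) = 1104/2785 = 0.39641.
SE = √(0.239269 × 0.00173336) = 0.02037.
z = (0.41087 − 0.36152)/0.02037 = 0.04935/0.02037 = 2.423.
p-value = 2·P(Z > 2.423) ≈ 0.0154. With α = 0.05, reject H₀.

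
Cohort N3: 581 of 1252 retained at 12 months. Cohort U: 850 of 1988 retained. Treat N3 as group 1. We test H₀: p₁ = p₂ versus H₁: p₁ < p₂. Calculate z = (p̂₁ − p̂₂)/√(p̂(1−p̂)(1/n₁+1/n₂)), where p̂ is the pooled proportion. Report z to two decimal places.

z = 2.04

p̂₁ = 581/1252 = 0.4641, p̂₂ = 850/1988 = 0.4276.
Pooled p̂ = (581+850)/(1252+1988) = 1431/3240 = 0.4417.
SE = √(0.246597 × 0.00130174) = 0.0179.
z = (0.4641 − 0.4276)/0.0179 = 0.0365/0.0179 = 2.04.
p-value = P(Z < 2.037) ≈ 0.9792.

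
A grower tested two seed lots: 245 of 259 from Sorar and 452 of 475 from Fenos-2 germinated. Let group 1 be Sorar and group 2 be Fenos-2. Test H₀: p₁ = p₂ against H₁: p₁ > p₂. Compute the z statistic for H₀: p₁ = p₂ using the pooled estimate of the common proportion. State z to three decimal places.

p̂₁ = 245/259 = 0.94595, p̂₂ = 452/475 = 0.95158.
Pooled p̂ = (245+452)/(259+475) = 697/734 = 0.94959.
SE = √(p̂(1−p̂)(1/n₁+1/n₂)) = √(0.94959·0.05041·0.00596627) = √(0.000285591) = 0.01690.
z = (0.94595 − 0.95158)/0.01690 = -0.00563/0.01690 = -0.333.
p-value = P(Z > -0.333) ≈ 0.6306.

z = -0.333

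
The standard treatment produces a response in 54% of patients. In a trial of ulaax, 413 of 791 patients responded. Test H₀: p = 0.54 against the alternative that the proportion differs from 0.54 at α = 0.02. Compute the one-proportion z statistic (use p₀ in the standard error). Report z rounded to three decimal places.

z = -1.009

p̂ = 413/791 = 0.52212.
SE = √(p₀(1−p₀)/n) = √(0.2484/791) = 0.01772.
z = (0.52212 − 0.54)/0.01772 = -0.01788/0.01772 = -1.009.
Two-sided p-value ≈ 2·Φ(−1.009) = 0.3131, so at α = 0.02 we fail to reject H₀.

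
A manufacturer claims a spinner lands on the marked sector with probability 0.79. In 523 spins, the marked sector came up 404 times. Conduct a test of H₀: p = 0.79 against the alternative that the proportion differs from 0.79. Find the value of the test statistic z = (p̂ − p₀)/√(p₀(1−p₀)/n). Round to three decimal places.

z = -0.984

p̂ = 404/523 = 0.77247.
SE = √(p₀(1−p₀)/n) = √(0.1659/523) = 0.01781.
z = (0.77247 − 0.79)/0.01781 = -0.01753/0.01781 = -0.984.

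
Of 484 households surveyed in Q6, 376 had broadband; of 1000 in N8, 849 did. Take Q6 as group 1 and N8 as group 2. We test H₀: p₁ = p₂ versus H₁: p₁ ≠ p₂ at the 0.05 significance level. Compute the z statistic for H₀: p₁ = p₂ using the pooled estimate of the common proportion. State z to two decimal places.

p̂₁ = 376/484 = 0.7769, p̂₂ = 849/1000 = 0.8490.
Pooled p̂ = (376+849)/(484+1000) = 1225/1484 = 0.8255.
SE = √(0.144068 × 0.00306612) = 0.0210.
z = (0.7769 − 0.8490)/0.0210 = -0.0721/0.0210 = -3.43.
Two-sided p-value ≈ 2·Φ(−3.432) = 0.0006, so at α = 0.05 we reject H₀.

z = -3.43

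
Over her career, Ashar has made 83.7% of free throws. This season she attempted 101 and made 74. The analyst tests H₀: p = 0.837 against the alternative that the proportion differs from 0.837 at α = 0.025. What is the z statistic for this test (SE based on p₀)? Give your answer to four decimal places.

p̂ = 74/101 ≈ 0.732673.
Under H₀, SE = √(0.837·0.163/101) = √(0.0013508) = 0.036753.
z = (0.732673 − 0.837)/0.036753 = -0.104327/0.036753 = -2.8386.
p-value = 2·P(Z > 2.839) ≈ 0.0045; since p < α = 0.025, reject H₀.

z = -2.8386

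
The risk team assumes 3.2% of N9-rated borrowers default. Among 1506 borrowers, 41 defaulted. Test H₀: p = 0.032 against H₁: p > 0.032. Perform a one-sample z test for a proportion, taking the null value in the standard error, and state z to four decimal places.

p̂ = 41/1506 = 0.0272244.
SE = √(p₀(1−p₀)/n) = √(0.030976/1506) = 0.0045352.
z = (0.0272244 − 0.032)/0.0045352 = -0.0047756/0.0045352 = -1.0530.
p-value = P(Z > -1.053) ≈ 0.8538.

z = -1.0530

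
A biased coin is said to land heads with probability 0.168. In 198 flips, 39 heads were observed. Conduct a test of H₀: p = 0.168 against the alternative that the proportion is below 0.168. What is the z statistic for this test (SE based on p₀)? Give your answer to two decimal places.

z = 1.09

p̂ = 39/198 ≈ 0.1970.
Under H₀, SE = √(0.168·0.832/198) = √(0.000705939) = 0.0266.
z = (0.1970 − 0.168)/0.0266 = 0.0290/0.0266 = 1.09.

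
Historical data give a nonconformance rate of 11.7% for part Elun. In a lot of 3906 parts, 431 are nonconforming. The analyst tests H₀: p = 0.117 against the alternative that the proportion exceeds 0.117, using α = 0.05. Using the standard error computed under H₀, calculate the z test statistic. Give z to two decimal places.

p̂ = 431/3906 = 0.110343.
Standard error under H₀: √(0.117×0.883/3906) = 0.005143.
z = (0.110343 − 0.117)/0.005143 = -0.006657/0.005143 = -1.29.
p-value = P(Z > -1.294) ≈ 0.9022, so at α = 0.05 we fail to reject H₀.

z = -1.29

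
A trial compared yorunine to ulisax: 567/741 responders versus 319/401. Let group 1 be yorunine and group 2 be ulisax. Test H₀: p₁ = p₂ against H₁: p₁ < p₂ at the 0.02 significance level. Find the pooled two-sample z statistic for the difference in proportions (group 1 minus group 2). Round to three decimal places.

p̂₁ = 567/741 = 0.76518, p̂₂ = 319/401 = 0.79551.
Pooled p̂ = (567+319)/(741+401) = 886/1142 = 0.77583.
SE = √(p̂(1−p̂)(1/n₁+1/n₂)) = √(0.77583·0.22417·0.00384329) = √(0.000668413) = 0.02585.
z = (0.76518 − 0.79551)/0.02585 = -0.03033/0.02585 = -1.173.
p-value = P(Z < -1.173) ≈ 0.1204, so at α = 0.02 we fail to reject H₀.

z = -1.173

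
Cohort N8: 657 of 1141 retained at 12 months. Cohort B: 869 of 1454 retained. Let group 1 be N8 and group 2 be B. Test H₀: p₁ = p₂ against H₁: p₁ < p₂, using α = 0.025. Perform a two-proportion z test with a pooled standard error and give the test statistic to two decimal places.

z = -1.12

p̂₁ = 657/1141 = 0.5758, p̂₂ = 869/1454 = 0.5977.
Pooled p̂ = (657+869)/(1141+1454) = 1526/2595 = 0.5881.
SE = √(p̂(1−p̂)(1/n₁+1/n₂)) = √(0.5881·0.4119·0.00156418) = √(0.000378918) = 0.0195.
z = (0.5758 − 0.5977)/0.0195 = -0.0219/0.0195 = -1.12.
p-value = P(Z < -1.123) ≈ 0.1308. With α = 0.025, fail to reject H₀.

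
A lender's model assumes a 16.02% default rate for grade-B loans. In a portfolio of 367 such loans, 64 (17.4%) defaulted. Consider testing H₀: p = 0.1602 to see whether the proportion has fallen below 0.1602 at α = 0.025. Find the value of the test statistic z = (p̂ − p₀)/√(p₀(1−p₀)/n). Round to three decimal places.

p̂ = 64/367 ≈ 0.17439.
SE = √(p₀(1−p₀)/n) = √(0.13454/367) = 0.01915.
z = (0.17439 − 0.1602)/0.01915 = 0.01419/0.01915 = 0.741.
p-value = P(Z < 0.741) ≈ 0.7706. With α = 0.025, fail to reject H₀.

z = 0.741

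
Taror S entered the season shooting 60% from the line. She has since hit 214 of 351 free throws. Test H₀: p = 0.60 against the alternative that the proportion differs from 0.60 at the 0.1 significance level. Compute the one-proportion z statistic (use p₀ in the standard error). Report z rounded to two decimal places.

p̂ = 214/351 ≈ 0.6097.
Standard error under H₀: √(0.6×0.4/351) = 0.0261.
z = (0.6097 − 0.6)/0.0261 = 0.0097/0.0261 = 0.37.
p-value = 2·P(Z > 0.370) ≈ 0.7111. With α = 0.1, fail to reject H₀.

z = 0.37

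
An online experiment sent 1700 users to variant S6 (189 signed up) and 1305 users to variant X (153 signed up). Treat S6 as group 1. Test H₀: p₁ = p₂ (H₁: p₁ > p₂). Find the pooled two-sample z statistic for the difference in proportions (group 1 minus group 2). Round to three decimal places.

p̂₁ = 189/1700 ≈ 0.111176, p̂₂ = 153/1305 ≈ 0.117241.
Pooled p̂ = (189+153)/(1700+1305) = 342/3005 = 0.113810.
SE = √(p̂(1−p̂)(1/n₁+1/n₂)) = √(0.113810·0.886190·0.00135452) = √(0.000136613) = 0.011688.
z = (0.111176 − 0.117241)/0.011688 = -0.006065/0.011688 = -0.519.

z = -0.519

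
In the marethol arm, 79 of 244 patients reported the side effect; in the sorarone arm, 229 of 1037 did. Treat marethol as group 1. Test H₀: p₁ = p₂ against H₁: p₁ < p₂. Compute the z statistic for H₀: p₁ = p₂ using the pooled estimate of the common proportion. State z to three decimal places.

p̂₁ = 79/244 = 0.32377, p̂₂ = 229/1037 = 0.22083.
Pooled p̂ = (79+229)/(244+1037) = 308/1281 = 0.24044.
SE = √(0.182627 × 0.00506268) = 0.03041.
z = (0.32377 − 0.22083)/0.03041 = 0.10294/0.03041 = 3.385.

z = 3.385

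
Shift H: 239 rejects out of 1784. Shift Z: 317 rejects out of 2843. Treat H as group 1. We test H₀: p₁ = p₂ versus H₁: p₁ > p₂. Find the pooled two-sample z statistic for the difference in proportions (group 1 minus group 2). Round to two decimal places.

z = 2.29

p̂₁ = 239/1784 = 0.13397, p̂₂ = 317/2843 = 0.11150.
Pooled p̂ = (239+317)/(1784+2843) = 556/4627 = 0.12016.
SE = √(p̂(1−p̂)(1/n₁+1/n₂)) = √(0.12016·0.87984·0.000912279) = √(9.64505e-05) = 0.00982.
z = (0.13397 − 0.11150)/0.00982 = 0.02247/0.00982 = 2.29.
p-value = P(Z > 2.288) ≈ 0.0111.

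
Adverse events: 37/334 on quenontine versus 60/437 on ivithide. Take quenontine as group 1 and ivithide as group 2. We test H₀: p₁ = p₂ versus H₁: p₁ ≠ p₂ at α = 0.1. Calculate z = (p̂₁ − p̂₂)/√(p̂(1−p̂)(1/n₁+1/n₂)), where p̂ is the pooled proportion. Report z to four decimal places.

z = -1.1003

p̂₁ = 37/334 ≈ 0.1107784, p̂₂ = 60/437 ≈ 0.1372998.
Pooled p̂ = (37+60)/(334+437) = 97/771 = 0.1258106.
SE = √(p̂(1−p̂)(1/n₁+1/n₂)) = √(0.1258106·0.8741894·0.00528234) = √(0.000580964) = 0.0241032.
z = (0.1107784 − 0.1372998)/0.0241032 = -0.0265214/0.0241032 = -1.1003.
p-value = 2·P(Z > 1.100) ≈ 0.2712. With α = 0.1, fail to reject H₀.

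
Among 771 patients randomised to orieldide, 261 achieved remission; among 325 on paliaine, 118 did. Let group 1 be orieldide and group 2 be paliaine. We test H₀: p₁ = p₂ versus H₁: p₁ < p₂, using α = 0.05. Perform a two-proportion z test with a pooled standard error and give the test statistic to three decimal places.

p̂₁ = 261/771 = 0.33852, p̂₂ = 118/325 = 0.36308.
Pooled p̂ = (261+118)/(771+325) = 379/1096 = 0.34580.
SE = √(p̂(1−p̂)(1/n₁+1/n₂)) = √(0.34580·0.65420·0.00437394) = √(0.000989487) = 0.03146.
z = (0.33852 − 0.36308)/0.03146 = -0.02456/0.03146 = -0.781.
p-value = P(Z < -0.781) ≈ 0.2175. With α = 0.05, fail to reject H₀.

z = -0.781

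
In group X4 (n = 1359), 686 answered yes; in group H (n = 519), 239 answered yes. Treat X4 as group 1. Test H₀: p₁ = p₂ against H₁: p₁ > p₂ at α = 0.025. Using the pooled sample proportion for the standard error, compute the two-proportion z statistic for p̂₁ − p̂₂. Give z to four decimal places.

z = 1.7165

p̂₁ = 686/1359 = 0.5047829, p̂₂ = 239/519 = 0.4605010.
Pooled p̂ = (686+239)/(1359+519) = 925/1878 = 0.4925453.
SE = √(0.249944 × 0.00266262) = 0.0257974.
z = (0.5047829 − 0.4605010)/0.0257974 = 0.0442819/0.0257974 = 1.7165.
p-value = P(Z > 1.717) ≈ 0.0430. With α = 0.025, fail to reject H₀.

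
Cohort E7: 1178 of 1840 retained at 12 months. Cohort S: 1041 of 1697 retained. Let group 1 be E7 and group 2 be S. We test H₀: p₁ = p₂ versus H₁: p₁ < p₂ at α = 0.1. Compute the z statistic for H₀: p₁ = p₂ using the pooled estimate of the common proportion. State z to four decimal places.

z = 1.6458

p̂₁ = 1178/1840 = 0.640217, p̂₂ = 1041/1697 = 0.613435.
Pooled p̂ = (1178+1041)/(1840+1697) = 2219/3537 = 0.627368.
SE = √(p̂(1−p̂)(1/n₁+1/n₂)) = √(0.627368·0.372632·0.00113275) = √(0.000264812) = 0.016273.
z = (0.640217 − 0.613435)/0.016273 = 0.026782/0.016273 = 1.6458.
p-value = P(Z < 1.646) ≈ 0.9501, so at α = 0.1 we fail to reject H₀.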